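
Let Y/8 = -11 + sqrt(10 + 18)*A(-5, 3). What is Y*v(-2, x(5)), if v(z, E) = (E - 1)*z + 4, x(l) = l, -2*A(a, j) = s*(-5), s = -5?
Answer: 352 + 800*sqrt(7) ≈ 2468.6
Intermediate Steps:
A(a, j) = -25/2 (A(a, j) = -(-5)*(-5)/2 = -1/2*25 = -25/2)
v(z, E) = 4 + z*(-1 + E) (v(z, E) = (-1 + E)*z + 4 = z*(-1 + E) + 4 = 4 + z*(-1 + E))
Y = -88 - 200*sqrt(7) (Y = 8*(-11 + sqrt(10 + 18)*(-25/2)) = 8*(-11 + sqrt(28)*(-25/2)) = 8*(-11 + (2*sqrt(7))*(-25/2)) = 8*(-11 - 25*sqrt(7)) = -88 - 200*sqrt(7) ≈ -617.15)
Y*v(-2, x(5)) = (-88 - 200*sqrt(7))*(4 - 1*(-2) + 5*(-2)) = (-88 - 200*sqrt(7))*(4 + 2 - 10) = (-88 - 200*sqrt(7))*(-4) = 352 + 800*sqrt(7)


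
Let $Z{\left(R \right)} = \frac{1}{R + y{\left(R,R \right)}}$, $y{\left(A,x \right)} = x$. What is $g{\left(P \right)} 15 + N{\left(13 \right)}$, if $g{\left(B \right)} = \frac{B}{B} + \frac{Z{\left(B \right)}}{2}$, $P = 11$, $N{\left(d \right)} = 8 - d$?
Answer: $\frac{455}{44} \approx 10.341$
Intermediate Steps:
$Z{\left(R \right)} = \frac{1}{2 R}$ ($Z{\left(R \right)} = \frac{1}{R + R} = \frac{1}{2 R}$)
$g{\left(B \right)} = 1 + \frac{1}{4 B}$ ($g{\left(B \right)} = \frac{B}{B} + \frac{\frac{1}{2} \frac{1}{B}}{2} = 1 + \frac{1}{2 B} \frac{1}{2} = 1 + \frac{1}{4 B}$)
$g{\left(P \right)} 15 + N{\left(13 \right)} = \frac{\frac{1}{4} + 11}{11} \cdot 15 + \left(8 - 13\right) = \frac{1}{11} \cdot \frac{45}{4} \cdot 15 + \left(8 - 13\right) = \frac{45}{44} \cdot 15 - 5 = \frac{675}{44} - 5 = \frac{455}{44}$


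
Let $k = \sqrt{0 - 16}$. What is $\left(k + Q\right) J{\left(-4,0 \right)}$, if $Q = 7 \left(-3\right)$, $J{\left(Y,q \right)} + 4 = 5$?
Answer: $-21 + 4 i \approx -21.0 + 4.0 i$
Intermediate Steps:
$J{\left(Y,q \right)} = 1$ ($J{\left(Y,q \right)} = -4 + 5 = 1$)
$Q = -21$
$k = 4 i$ ($k = \sqrt{-16} = 4 i \approx 4.0 i$)
$\left(k + Q\right) J{\left(-4,0 \right)} = \left(4 i - 21\right) 1 = \left(-21 + 4 i\right) 1 = -21 + 4 i$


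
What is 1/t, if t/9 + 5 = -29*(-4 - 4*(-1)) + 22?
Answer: 1/153 ≈ 0.0065359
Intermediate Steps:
t = 153 (t = -45 + 9*(-29*(-4 - 4*(-1)) + 22) = -45 + 9*(-29*(-4 + 4) + 22) = -45 + 9*(-29*0 + 22) = -45 + 9*(0 + 22) = -45 + 9*22 = -45 + 198 = 153)
1/t = 1/153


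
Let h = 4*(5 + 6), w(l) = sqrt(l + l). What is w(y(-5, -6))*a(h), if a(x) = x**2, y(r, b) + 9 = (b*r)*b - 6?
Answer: 1936*I*sqrt(390) ≈ 38233.0*I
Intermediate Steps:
y(r, b) = -15 + r*b**2 (y(r, b) = -9 + ((b*r)*b - 6) = -9 + (r*b**2 - 6) = -9 + (-6 + r*b**2) = -15 + r*b**2)
w(l) = sqrt(2)*sqrt(l) (w(l) = sqrt(2*l) = sqrt(2)*sqrt(l))
h = 44 (h = 4*11 = 44)
w(y(-5, -6))*a(h) = (sqrt(2)*sqrt(-15 - 5*(-6)**2))*44**2 = (sqrt(2)*sqrt(-15 - 5*36))*1936 = (sqrt(2)*sqrt(-15 - 180))*1936 = (sqrt(2)*sqrt(-195))*1936 = (sqrt(2)*(I*sqrt(195)))*1936 = (I*sqrt(390))*1936 = 1936*I*sqrt(390)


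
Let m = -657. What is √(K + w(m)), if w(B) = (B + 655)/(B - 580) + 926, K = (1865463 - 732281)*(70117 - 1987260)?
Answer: I*√3324249213050536426/1237 ≈ 1.4739e+6*I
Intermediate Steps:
K = -2172471939026 (K = 1133182*(-1917143) = -2172471939026)
w(B) = 926 + (655 + B)/(-580 + B) (w(B) = (655 + B)/(-580 + B) + 926 = 926 + (655 + B)/(-580 + B))
√(K + w(m)) = √(-2172471939026 + (-536425 + 927*(-657))/(-580 - 657)) = √(-2172471939026 + (-536425 - 609039)/(-1237)) = √(-2172471939026 - 1/1237*(-1145464)) = √(-2172471939026 + 1145464/1237) = √(-2687347787429698/1237) = I*√3324249213050536426/1237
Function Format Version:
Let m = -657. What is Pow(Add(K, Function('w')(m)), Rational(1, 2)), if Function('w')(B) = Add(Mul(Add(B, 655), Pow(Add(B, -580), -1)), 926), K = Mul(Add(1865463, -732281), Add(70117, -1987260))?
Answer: Mul(Rational(1, 1237), I, Pow(3324249213050536426, Rational(1, 2))) ≈ Mul(1.4739e+6, I)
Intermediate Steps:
K = -2172471939026 (K = Mul(1133182, -1917143) = -2172471939026)
Function('w')(B) = Add(926, Mul(Pow(Add(-580, B), -1), Add(655, B))) (Function('w')(B) = Add(Mul(Add(655, B), Pow(Add(-580, B), -1)), 926) = Add(Mul(Pow(Add(-580, B), -1), Add(655, B)), 926) = Add(926, Mul(Pow(Add(-580, B), -1), Add(655, B))))
Pow(Add(K, Function('w')(m)), Rational(1, 2)) = Pow(Add(-2172471939026, Mul(Pow(Add(-580, -657), -1), Add(-536425, Mul(927, -657)))), Rational(1, 2)) = Pow(Add(-2172471939026, Mul(Pow(-1237, -1), Add(-536425, -609039))), Rational(1, 2)) = Pow(Add(-2172471939026, Mul(Rational(-1, 1237), -1145464)), Rational(1, 2)) = Pow(Add(-2172471939026, Rational(1145464, 1237)), Rational(1, 2)) = Pow(Rational(-2687347787429698, 1237), Rational(1, 2)) = Mul(Rational(1, 1237), I, Pow(3324249213050536426, Rational(1, 2)))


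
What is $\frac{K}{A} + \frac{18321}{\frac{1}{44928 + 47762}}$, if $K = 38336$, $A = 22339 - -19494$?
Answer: $\frac{71039691645506}{41833} \approx 1.6982 \cdot 10^{9}$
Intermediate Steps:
$A = 41833$ ($A = 22339 + 19494 = 41833$)
$\frac{K}{A} + \frac{18321}{\frac{1}{44928 + 47762}} = \frac{38336}{41833} + \frac{18321}{\frac{1}{44928 + 47762}} = 38336 \cdot \frac{1}{41833} + \frac{18321}{\frac{1}{92690}} = \frac{38336}{41833} + 18321 \frac{1}{\frac{1}{92690}} = \frac{38336}{41833} + 18321 \cdot 92690 = \frac{38336}{41833} + 1698173490 = \frac{71039691645506}{41833}$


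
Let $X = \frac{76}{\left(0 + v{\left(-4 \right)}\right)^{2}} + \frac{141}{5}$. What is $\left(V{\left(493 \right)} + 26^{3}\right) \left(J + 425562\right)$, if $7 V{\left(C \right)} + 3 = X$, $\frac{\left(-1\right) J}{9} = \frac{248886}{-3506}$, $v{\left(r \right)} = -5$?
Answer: $\frac{2298550460015538}{306775} \approx 7.4926 \cdot 10^{9}$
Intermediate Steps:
$X = \frac{781}{25}$ ($X = \frac{76}{\left(0 - 5\right)^{2}} + \frac{141}{5} = \frac{76}{\left(-5\right)^{2}} + 141 \cdot \frac{1}{5} = \frac{76}{25} + \frac{141}{5} = \frac{781}{25} \approx 31.24$)
$J = \frac{1119987}{1753}$ ($J = - 9 \frac{248886}{-3506} = - 9 \cdot 248886 \left(- \frac{1}{3506}\right) = \left(-9\right) \left(- \frac{124443}{1753}\right) = \frac{1119987}{1753} \approx 638.9$)
$V{\left(C \right)} = \frac{706}{175}$ ($V{\left(C \right)} = - \frac{3}{7} + \frac{1}{7} \cdot \frac{781}{25} = - \frac{3}{7} + \frac{781}{175} = \frac{706}{175}$)
$\left(V{\left(493 \right)} + 26^{3}\right) \left(J + 425562\right) = \left(\frac{706}{175} + 26^{3}\right) \left(\frac{1119987}{1753} + 425562\right) = \left(\frac{706}{175} + 17576\right) \frac{747130173}{1753} = \frac{3076506}{175} \cdot \frac{747130173}{1753} = \frac{2298550460015538}{306775}$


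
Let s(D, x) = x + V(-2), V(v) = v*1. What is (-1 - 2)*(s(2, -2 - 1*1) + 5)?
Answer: 0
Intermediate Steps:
V(v) = v
s(D, x) = -2 + x (s(D, x) = x - 2 = -2 + x)
(-1 - 2)*(s(2, -2 - 1*1) + 5) = (-1 - 2)*((-2 + (-2 - 1*1)) + 5) = -3*((-2 + (-2 - 1)) + 5) = -3*((-2 - 3) + 5) = -3*(-5 + 5) = -3*0 = 0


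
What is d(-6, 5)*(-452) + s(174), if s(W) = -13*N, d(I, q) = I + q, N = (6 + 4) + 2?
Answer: 296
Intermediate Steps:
N = 12 (N = 10 + 2 = 12)
s(W) = -156 (s(W) = -13*12 = -156)
d(-6, 5)*(-452) + s(174) = (-6 + 5)*(-452) - 156 = -1*(-452) - 156 = 452 - 156 = 296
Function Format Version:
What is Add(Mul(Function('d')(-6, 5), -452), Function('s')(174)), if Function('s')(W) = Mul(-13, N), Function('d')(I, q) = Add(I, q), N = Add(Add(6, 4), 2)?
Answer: 296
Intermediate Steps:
N = 12 (N = Add(10, 2) = 12)
Function('s')(W) = -156 (Function('s')(W) = Mul(-13, 12) = -156)
Add(Mul(Function('d')(-6, 5), -452), Function('s')(174)) = Add(Mul(Add(-6, 5), -452), -156) = Add(Mul(-1, -452), -156) = Add(452, -156) = 296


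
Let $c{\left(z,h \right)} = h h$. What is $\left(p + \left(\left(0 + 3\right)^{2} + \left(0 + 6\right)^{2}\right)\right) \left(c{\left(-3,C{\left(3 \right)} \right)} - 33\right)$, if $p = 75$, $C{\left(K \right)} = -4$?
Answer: $-2040$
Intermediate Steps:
$c{\left(z,h \right)} = h^{2}$
$\left(p + \left(\left(0 + 3\right)^{2} + \left(0 + 6\right)^{2}\right)\right) \left(c{\left(-3,C{\left(3 \right)} \right)} - 33\right) = \left(75 + \left(\left(0 + 3\right)^{2} + \left(0 + 6\right)^{2}\right)\right) \left(\left(-4\right)^{2} - 33\right) = \left(75 + \left(3^{2} + 6^{2}\right)\right) \left(16 - 33\right) = \left(75 + \left(9 + 36\right)\right) \left(-17\right) = \left(75 + 45\right) \left(-17\right) = 120 \left(-17\right) = -2040$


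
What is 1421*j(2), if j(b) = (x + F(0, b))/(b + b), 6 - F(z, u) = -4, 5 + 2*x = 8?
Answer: 32683/8 ≈ 4085.4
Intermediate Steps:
x = 3/2 (x = -5/2 + (½)*8 = -5/2 + 4 = 3/2 ≈ 1.5000)
F(z, u) = 10 (F(z, u) = 6 - 1*(-4) = 6 + 4 = 10)
j(b) = 23/(4*b) (j(b) = (3/2 + 10)/(b + b) = 23/(2*((2*b))) = 23*(1/(2*b))/2 = 23/(4*b))
1421*j(2) = 1421*((23/4)/2) = 1421*((23/4)*(½)) = 1421*(23/8) = 32683/8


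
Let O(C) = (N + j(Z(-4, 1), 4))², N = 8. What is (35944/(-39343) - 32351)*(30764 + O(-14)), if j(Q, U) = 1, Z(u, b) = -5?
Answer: -39260174139765/39343 ≈ -9.9790e+8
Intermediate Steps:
O(C) = 81 (O(C) = (8 + 1)² = 9² = 81)
(35944/(-39343) - 32351)*(30764 + O(-14)) = (35944/(-39343) - 32351)*(30764 + 81) = (35944*(-1/39343) - 32351)*30845 = (-35944/39343 - 32351)*30845 = -1272821337/39343*30845 = -39260174139765/39343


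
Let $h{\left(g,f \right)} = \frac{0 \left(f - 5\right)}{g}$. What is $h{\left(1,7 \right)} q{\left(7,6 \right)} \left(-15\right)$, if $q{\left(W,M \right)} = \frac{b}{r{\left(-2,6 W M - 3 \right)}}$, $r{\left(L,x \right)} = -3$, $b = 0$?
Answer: $0$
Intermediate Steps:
$h{\left(g,f \right)} = 0$ ($h{\left(g,f \right)} = \frac{0 \left(-5 + f\right)}{g} = \frac{0}{g} = 0$)
$q{\left(W,M \right)} = 0$ ($q{\left(W,M \right)} = \frac{0}{-3} = 0 \left(- \frac{1}{3}\right) = 0$)
$h{\left(1,7 \right)} q{\left(7,6 \right)} \left(-15\right) = 0 \cdot 0 \left(-15\right) = 0 \left(-15\right) = 0$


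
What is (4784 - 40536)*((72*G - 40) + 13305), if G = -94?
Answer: -232280744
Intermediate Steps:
(4784 - 40536)*((72*G - 40) + 13305) = (4784 - 40536)*((72*(-94) - 40) + 13305) = -35752*((-6768 - 40) + 13305) = -35752*(-6808 + 13305) = -35752*6497 = -232280744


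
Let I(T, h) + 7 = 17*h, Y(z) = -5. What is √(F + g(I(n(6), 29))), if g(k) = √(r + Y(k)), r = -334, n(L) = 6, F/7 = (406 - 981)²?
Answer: √(2314375 + I*√339) ≈ 1521.3 + 0.006*I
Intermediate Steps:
F = 2314375 (F = 7*(406 - 981)² = 7*(-575)² = 7*330625 = 2314375)
I(T, h) = -7 + 17*h
g(k) = I*√339 (g(k) = √(-334 - 5) = √(-339) = I*√339)
√(F + g(I(n(6), 29))) = √(2314375 + I*√339)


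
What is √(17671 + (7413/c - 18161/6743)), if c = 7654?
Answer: √388970441480893614/4691902 ≈ 132.93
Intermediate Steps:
√(17671 + (7413/c - 18161/6743)) = √(17671 + (7413/7654 - 18161/6743)) = √(17671 + (7413*(1/7654) - 18161*1/6743)) = √(17671 + (7413/7654 - 1651/613)) = √(17671 - 8092585/4691902) = √(82902507657/4691902) = √388970441480893614/4691902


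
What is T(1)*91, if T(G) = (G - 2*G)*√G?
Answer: -91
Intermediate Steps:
T(G) = -G^(3/2) (T(G) = (-G)*√G = -G^(3/2))
T(1)*91 = -1^(3/2)*91 = -1*1*91 = -1*91 = -91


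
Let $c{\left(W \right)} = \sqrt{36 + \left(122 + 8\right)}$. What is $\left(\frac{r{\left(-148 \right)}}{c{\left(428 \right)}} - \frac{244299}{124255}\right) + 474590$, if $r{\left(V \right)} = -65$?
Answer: $\frac{58969936151}{124255} - \frac{65 \sqrt{166}}{166} \approx 4.7458 \cdot 10^{5}$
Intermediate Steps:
$c{\left(W \right)} = \sqrt{166}$ ($c{\left(W \right)} = \sqrt{36 + 130} = \sqrt{166}$)
$\left(\frac{r{\left(-148 \right)}}{c{\left(428 \right)}} - \frac{244299}{124255}\right) + 474590 = \left(- \frac{65}{\sqrt{166}} - \frac{244299}{124255}\right) + 474590 = \left(- 65 \frac{\sqrt{166}}{166} - \frac{244299}{124255}\right) + 474590 = \left(- \frac{65 \sqrt{166}}{166} - \frac{244299}{124255}\right) + 474590 = \left(- \frac{244299}{124255} - \frac{65 \sqrt{166}}{166}\right) + 474590 = \frac{58969936151}{124255} - \frac{65 \sqrt{166}}{166}$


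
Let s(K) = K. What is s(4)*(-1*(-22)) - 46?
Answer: 42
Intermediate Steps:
s(4)*(-1*(-22)) - 46 = 4*(-1*(-22)) - 46 = 4*22 - 46 = 88 - 46 = 42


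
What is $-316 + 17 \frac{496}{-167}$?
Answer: $- \frac{61204}{167} \approx -366.49$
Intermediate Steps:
$-316 + 17 \frac{496}{-167} = -316 + 17 \cdot 496 \left(- \frac{1}{167}\right) = -316 + 17 \left(- \frac{496}{167}\right) = -316 - \frac{8432}{167} = - \frac{61204}{167}$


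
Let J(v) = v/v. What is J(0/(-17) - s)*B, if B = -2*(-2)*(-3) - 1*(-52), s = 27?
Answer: 40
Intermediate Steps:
B = 40 (B = 4*(-3) + 52 = -12 + 52 = 40)
J(v) = 1
J(0/(-17) - s)*B = 1*40 = 40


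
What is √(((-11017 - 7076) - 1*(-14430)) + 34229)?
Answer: √30566 ≈ 174.83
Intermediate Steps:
√(((-11017 - 7076) - 1*(-14430)) + 34229) = √((-18093 + 14430) + 34229) = √(-3663 + 34229) = √30566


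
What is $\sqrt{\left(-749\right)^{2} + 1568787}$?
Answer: $2 \sqrt{532447} \approx 1459.4$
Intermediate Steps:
$\sqrt{\left(-749\right)^{2} + 1568787} = \sqrt{561001 + 1568787} = \sqrt{2129788} = 2 \sqrt{532447}$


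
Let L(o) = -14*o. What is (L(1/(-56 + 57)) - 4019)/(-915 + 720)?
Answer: 4033/195 ≈ 20.682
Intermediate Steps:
(L(1/(-56 + 57)) - 4019)/(-915 + 720) = (-14/(-56 + 57) - 4019)/(-915 + 720) = (-14/1 - 4019)/(-195) = (-14*1 - 4019)*(-1/195) = (-14 - 4019)*(-1/195) = -4033*(-1/195) = 4033/195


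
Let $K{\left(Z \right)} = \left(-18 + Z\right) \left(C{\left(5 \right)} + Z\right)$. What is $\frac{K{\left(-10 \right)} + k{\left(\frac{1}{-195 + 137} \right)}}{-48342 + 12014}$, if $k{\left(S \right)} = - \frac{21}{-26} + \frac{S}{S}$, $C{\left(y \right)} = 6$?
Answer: $- \frac{2959}{944528} \approx -0.0031328$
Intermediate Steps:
$K{\left(Z \right)} = \left(-18 + Z\right) \left(6 + Z\right)$
$k{\left(S \right)} = \frac{47}{26}$ ($k{\left(S \right)} = \left(-21\right) \left(- \frac{1}{26}\right) + 1 = \frac{21}{26} + 1 = \frac{47}{26}$)
$\frac{K{\left(-10 \right)} + k{\left(\frac{1}{-195 + 137} \right)}}{-48342 + 12014} = \frac{\left(-108 + \left(-10\right)^{2} - -120\right) + \frac{47}{26}}{-48342 + 12014} = \frac{\left(-108 + 100 + 120\right) + \frac{47}{26}}{-36328} = \left(112 + \frac{47}{26}\right) \left(- \frac{1}{36328}\right) = \frac{2959}{26} \left(- \frac{1}{36328}\right) = - \frac{2959}{944528}$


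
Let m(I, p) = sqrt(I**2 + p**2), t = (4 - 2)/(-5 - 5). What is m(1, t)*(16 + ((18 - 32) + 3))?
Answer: sqrt(26) ≈ 5.0990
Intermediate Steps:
t = -1/5 (t = 2/(-10) = 2*(-1/10) = -1/5 ≈ -0.20000)
m(1, t)*(16 + ((18 - 32) + 3)) = sqrt(1**2 + (-1/5)**2)*(16 + ((18 - 32) + 3)) = sqrt(1 + 1/25)*(16 + (-14 + 3)) = sqrt(26/25)*(16 - 11) = (sqrt(26)/5)*5 = sqrt(26)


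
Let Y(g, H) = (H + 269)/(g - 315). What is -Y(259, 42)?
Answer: 311/56 ≈ 5.5536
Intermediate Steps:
Y(g, H) = (269 + H)/(-315 + g)
-Y(259, 42) = -(269 + 42)/(-315 + 259) = -311/(-56) = -(-1)*311/56 = -1*(-311/56) = 311/56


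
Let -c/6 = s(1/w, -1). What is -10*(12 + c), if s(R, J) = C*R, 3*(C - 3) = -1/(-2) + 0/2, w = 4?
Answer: -145/2 ≈ -72.500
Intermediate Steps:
C = 19/6 (C = 3 + (-1/(-2) + 0/2)/3 = 3 + (-1*(-1/2) + 0*(1/2))/3 = 3 + (1/2 + 0)/3 = 3 + (1/3)*(1/2) = 3 + 1/6 = 19/6 ≈ 3.1667)
s(R, J) = 19*R/6
c = -19/4 ≈ -4.7500
-10*(12 + c) = -10*(12 - 19/4) = -10*29/4 = -145/2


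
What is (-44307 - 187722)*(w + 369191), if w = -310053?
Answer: -13721731002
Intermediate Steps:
(-44307 - 187722)*(w + 369191) = (-44307 - 187722)*(-310053 + 369191) = -232029*59138 = -13721731002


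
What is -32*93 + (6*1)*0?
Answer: -2976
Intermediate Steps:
-32*93 + (6*1)*0 = -2976 + 6*0 = -2976 + 0 = -2976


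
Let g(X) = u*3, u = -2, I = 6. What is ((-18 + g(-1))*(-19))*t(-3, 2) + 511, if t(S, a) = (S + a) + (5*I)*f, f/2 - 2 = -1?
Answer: 27415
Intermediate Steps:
f = 2 (f = 4 + 2*(-1) = 4 - 2 = 2)
t(S, a) = 60 + S + a (t(S, a) = (S + a) + (5*6)*2 = (S + a) + 30*2 = (S + a) + 60 = 60 + S + a)
g(X) = -6 (g(X) = -2*3 = -6)
((-18 + g(-1))*(-19))*t(-3, 2) + 511 = ((-18 - 6)*(-19))*(60 - 3 + 2) + 511 = -24*(-19)*59 + 511 = 456*59 + 511 = 26904 + 511 = 27415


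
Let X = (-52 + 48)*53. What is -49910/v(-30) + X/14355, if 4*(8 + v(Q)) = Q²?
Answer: -3301862/14355 ≈ -230.01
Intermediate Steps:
X = -212 (X = -4*53 = -212)
v(Q) = -8 + Q²/4
-49910/v(-30) + X/14355 = -49910/(-8 + (¼)*(-30)²) - 212/14355 = -49910/(-8 + (¼)*900) - 212*1/14355 = -49910/(-8 + 225) - 212/14355 = -49910/217 - 212/14355 = -49910*1/217 - 212/14355 = -230 - 212/14355 = -3301862/14355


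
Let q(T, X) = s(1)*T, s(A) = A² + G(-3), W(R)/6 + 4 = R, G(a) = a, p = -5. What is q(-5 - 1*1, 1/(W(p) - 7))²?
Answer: 144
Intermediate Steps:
W(R) = -24 + 6*R
s(A) = -3 + A² (s(A) = A² - 3 = -3 + A²)
q(T, X) = -2*T (q(T, X) = (-3 + 1²)*T = (-3 + 1)*T = -2*T)
q(-5 - 1*1, 1/(W(p) - 7))² = (-2*(-5 - 1*1))² = (-2*(-5 - 1))² = (-2*(-6))² = 12² = 144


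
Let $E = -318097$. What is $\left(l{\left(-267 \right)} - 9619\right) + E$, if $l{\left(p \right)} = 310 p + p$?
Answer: $-410753$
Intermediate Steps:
$l{\left(p \right)} = 311 p$
$\left(l{\left(-267 \right)} - 9619\right) + E = \left(311 \left(-267\right) - 9619\right) - 318097 = \left(-83037 - 9619\right) - 318097 = -92656 - 318097 = -410753$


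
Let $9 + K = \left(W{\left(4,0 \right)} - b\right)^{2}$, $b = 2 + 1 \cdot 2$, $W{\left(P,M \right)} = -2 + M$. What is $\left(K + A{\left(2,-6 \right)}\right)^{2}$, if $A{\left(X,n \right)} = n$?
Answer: $441$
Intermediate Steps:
$b = 4$ ($b = 2 + 2 = 4$)
$K = 27$ ($K = -9 + \left(\left(-2 + 0\right) - 4\right)^{2} = -9 + \left(-2 - 4\right)^{2} = -9 + \left(-6\right)^{2} = -9 + 36 = 27$)
$\left(K + A{\left(2,-6 \right)}\right)^{2} = \left(27 - 6\right)^{2} = 21^{2} = 441$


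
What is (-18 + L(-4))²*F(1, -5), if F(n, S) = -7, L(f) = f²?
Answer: -28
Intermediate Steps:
(-18 + L(-4))²*F(1, -5) = (-18 + (-4)²)²*(-7) = (-18 + 16)²*(-7) = (-2)²*(-7) = 4*(-7) = -28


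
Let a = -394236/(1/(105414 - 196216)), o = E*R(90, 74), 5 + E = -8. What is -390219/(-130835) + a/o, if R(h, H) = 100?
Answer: -234177729074871/8504275 ≈ -2.7536e+7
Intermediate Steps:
E = -13 (E = -5 - 8 = -13)
o = -1300 (o = -13*100 = -1300)
a = 35797417272 (a = -394236/(1/(-90802)) = -394236/(-1/90802) = -394236*(-90802) = 35797417272)
-390219/(-130835) + a/o = -390219/(-130835) + 35797417272/(-1300) = -390219*(-1/130835) + 35797417272*(-1/1300) = 390219/130835 - 8949354318/325 = -234177729074871/8504275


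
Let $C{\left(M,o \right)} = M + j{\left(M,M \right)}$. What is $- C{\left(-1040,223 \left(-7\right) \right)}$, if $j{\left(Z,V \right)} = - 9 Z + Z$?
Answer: $-7280$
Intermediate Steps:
$j{\left(Z,V \right)} = - 8 Z$
$C{\left(M,o \right)} = - 7 M$ ($C{\left(M,o \right)} = M - 8 M = - 7 M$)
$- C{\left(-1040,223 \left(-7\right) \right)} = - \left(-7\right) \left(-1040\right) = \left(-1\right) 7280 = -7280$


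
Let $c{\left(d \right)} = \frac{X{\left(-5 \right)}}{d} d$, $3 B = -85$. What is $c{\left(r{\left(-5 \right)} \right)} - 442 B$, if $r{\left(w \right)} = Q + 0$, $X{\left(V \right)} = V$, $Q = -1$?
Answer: $\frac{37555}{3} \approx 12518.0$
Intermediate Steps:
$B = - \frac{85}{3}$ ($B = \frac{1}{3} \left(-85\right) = - \frac{85}{3} \approx -28.333$)
$r{\left(w \right)} = -1$ ($r{\left(w \right)} = -1 + 0 = -1$)
$c{\left(d \right)} = -5$ ($c{\left(d \right)} = - \frac{5}{d} d = -5$)
$c{\left(r{\left(-5 \right)} \right)} - 442 B = -5 - - \frac{37570}{3} = -5 + \frac{37570}{3} = \frac{37555}{3}$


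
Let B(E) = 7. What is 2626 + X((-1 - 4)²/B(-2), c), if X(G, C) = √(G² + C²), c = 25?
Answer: 2626 + 125*√2/7 ≈ 2651.3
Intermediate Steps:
X(G, C) = √(C² + G²)
2626 + X((-1 - 4)²/B(-2), c) = 2626 + √(25² + ((-1 - 4)²/7)²) = 2626 + √(625 + ((-5)²*(⅐))²) = 2626 + √(625 + (25*(⅐))²) = 2626 + √(625 + (25/7)²) = 2626 + √(625 + 625/49) = 2626 + √(31250/49) = 2626 + 125*√2/7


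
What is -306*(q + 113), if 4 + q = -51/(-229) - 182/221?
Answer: -7595964/229 ≈ -33170.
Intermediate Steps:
q = -17911/3893 (q = -4 + (-51/(-229) - 182/221) = -4 + (-51*(-1/229) - 182*1/221) = -4 + (51/229 - 14/17) = -4 - 2339/3893 = -17911/3893 ≈ -4.6008)
-306*(q + 113) = -306*(-17911/3893 + 113) = -306*421998/3893 = -7595964/229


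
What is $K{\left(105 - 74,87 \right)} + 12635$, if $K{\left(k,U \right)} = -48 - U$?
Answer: $12500$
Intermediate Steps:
$K{\left(105 - 74,87 \right)} + 12635 = \left(-48 - 87\right) + 12635 = -135 + 12635 = 12500$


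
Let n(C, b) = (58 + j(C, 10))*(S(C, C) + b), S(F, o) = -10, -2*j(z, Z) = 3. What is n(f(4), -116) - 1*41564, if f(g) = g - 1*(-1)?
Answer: -48683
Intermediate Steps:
j(z, Z) = -3/2 (j(z, Z) = -½*3 = -3/2)
f(g) = 1 + g (f(g) = g + 1 = 1 + g)
n(C, b) = -565 + 113*b/2 (n(C, b) = (58 - 3/2)*(-10 + b) = 113*(-10 + b)/2 = -565 + 113*b/2)
n(f(4), -116) - 1*41564 = (-565 + (113/2)*(-116)) - 1*41564 = (-565 - 6554) - 41564 = -7119 - 41564 = -48683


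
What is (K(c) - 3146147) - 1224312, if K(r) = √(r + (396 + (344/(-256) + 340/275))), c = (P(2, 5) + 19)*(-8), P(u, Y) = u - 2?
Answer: -4370459 + √47217610/440 ≈ -4.3704e+6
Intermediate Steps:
P(u, Y) = -2 + u
c = -152 (c = ((-2 + 2) + 19)*(-8) = (0 + 19)*(-8) = 19*(-8) = -152)
K(r) = √(696771/1760 + r) (K(r) = √(r + (396 + (344*(-1/256) + 340*(1/275)))) = √(r + (396 + (-43/32 + 68/55))) = √(r + (396 - 189/1760)) = √(r + 696771/1760) = √(696771/1760 + r))
(K(c) - 3146147) - 1224312 = (√(76644810 + 193600*(-152))/440 - 3146147) - 1224312 = (√(76644810 - 29427200)/440 - 3146147) - 1224312 = (√47217610/440 - 3146147) - 1224312 = (-3146147 + √47217610/440) - 1224312 = -4370459 + √47217610/440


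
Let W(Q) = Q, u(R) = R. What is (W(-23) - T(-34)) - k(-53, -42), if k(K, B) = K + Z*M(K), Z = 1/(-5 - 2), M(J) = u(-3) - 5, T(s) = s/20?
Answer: 2139/70 ≈ 30.557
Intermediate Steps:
T(s) = s/20 (T(s) = s*(1/20) = s/20)
M(J) = -8 (M(J) = -3 - 5 = -8)
Z = -⅐ (Z = 1/(-7) = -⅐ ≈ -0.14286)
k(K, B) = 8/7 + K (k(K, B) = K - ⅐*(-8) = K + 8/7 = 8/7 + K)
(W(-23) - T(-34)) - k(-53, -42) = (-23 - (-34)/20) - (8/7 - 53) = (-23 - 1*(-17/10)) - 1*(-363/7) = (-23 + 17/10) + 363/7 = -213/10 + 363/7 = 2139/70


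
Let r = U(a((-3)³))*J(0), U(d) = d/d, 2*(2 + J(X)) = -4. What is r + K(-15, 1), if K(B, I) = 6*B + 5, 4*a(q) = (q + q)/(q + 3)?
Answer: -89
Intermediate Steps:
J(X) = -4 (J(X) = -2 + (½)*(-4) = -2 - 2 = -4)
a(q) = q/(2*(3 + q)) (a(q) = ((q + q)/(q + 3))/4 = ((2*q)/(3 + q))/4 = (2*q/(3 + q))/4 = q/(2*(3 + q)))
K(B, I) = 5 + 6*B
U(d) = 1
r = -4 (r = 1*(-4) = -4)
r + K(-15, 1) = -4 + (5 + 6*(-15)) = -4 + (5 - 90) = -4 - 85 = -89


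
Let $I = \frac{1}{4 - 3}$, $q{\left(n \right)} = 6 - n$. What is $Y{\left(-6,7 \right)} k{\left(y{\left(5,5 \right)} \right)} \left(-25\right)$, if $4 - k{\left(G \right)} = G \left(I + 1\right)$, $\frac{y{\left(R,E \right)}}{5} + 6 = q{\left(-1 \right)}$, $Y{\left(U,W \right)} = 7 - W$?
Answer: $0$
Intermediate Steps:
$y{\left(R,E \right)} = 5$ ($y{\left(R,E \right)} = -30 + 5 \left(6 - -1\right) = -30 + 5 \left(6 + 1\right) = -30 + 5 \cdot 7 = -30 + 35 = 5$)
$I = 1$ ($I = 1^{-1} = 1$)
$k{\left(G \right)} = 4 - 2 G$ ($k{\left(G \right)} = 4 - G \left(1 + 1\right) = 4 - G 2 = 4 - 2 G$)
$Y{\left(-6,7 \right)} k{\left(y{\left(5,5 \right)} \right)} \left(-25\right) = \left(7 - 7\right) \left(4 - 10\right) \left(-25\right) = 0 \left(-6\right) \left(-25\right) = 0 \left(-25\right) = 0$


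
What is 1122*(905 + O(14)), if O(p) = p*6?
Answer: 1109658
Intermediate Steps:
O(p) = 6*p
1122*(905 + O(14)) = 1122*(905 + 6*14) = 1122*(905 + 84) = 1122*989 = 1109658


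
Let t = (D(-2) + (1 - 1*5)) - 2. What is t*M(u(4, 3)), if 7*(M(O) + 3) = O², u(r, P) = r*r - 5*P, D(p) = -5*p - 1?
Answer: -60/7 ≈ -8.5714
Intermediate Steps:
D(p) = -1 - 5*p
u(r, P) = r² - 5*P
M(O) = -3 + O²/7
t = 3 (t = ((-1 - 5*(-2)) + (1 - 1*5)) - 2 = ((-1 + 10) + (1 - 5)) - 2 = (9 - 4) - 2 = 5 - 2 = 3)
t*M(u(4, 3)) = 3*(-3 + (4² - 5*3)²/7) = 3*(-3 + (16 - 15)²/7) = 3*(-3 + (⅐)*1²) = 3*(-3 + (⅐)*1) = 3*(-3 + ⅐) = 3*(-20/7) = -60/7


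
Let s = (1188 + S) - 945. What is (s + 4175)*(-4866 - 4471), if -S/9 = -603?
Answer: -91922765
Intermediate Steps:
S = 5427 (S = -9*(-603) = 5427)
s = 5670 (s = (1188 + 5427) - 945 = 6615 - 945 = 5670)
(s + 4175)*(-4866 - 4471) = (5670 + 4175)*(-4866 - 4471) = 9845*(-9337) = -91922765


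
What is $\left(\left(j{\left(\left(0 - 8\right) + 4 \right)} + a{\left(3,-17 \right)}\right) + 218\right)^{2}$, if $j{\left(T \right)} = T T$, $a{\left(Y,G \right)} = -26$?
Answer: $43264$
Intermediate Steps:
$j{\left(T \right)} = T^{2}$
$\left(\left(j{\left(\left(0 - 8\right) + 4 \right)} + a{\left(3,-17 \right)}\right) + 218\right)^{2} = \left(\left(\left(\left(0 - 8\right) + 4\right)^{2} - 26\right) + 218\right)^{2} = \left(\left(\left(-8 + 4\right)^{2} - 26\right) + 218\right)^{2} = \left(\left(\left(-4\right)^{2} - 26\right) + 218\right)^{2} = \left(\left(16 - 26\right) + 218\right)^{2} = \left(-10 + 218\right)^{2} = 208^{2} = 43264$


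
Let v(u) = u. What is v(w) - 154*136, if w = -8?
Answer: -20952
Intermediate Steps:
v(w) - 154*136 = -8 - 154*136 = -8 - 20944 = -20952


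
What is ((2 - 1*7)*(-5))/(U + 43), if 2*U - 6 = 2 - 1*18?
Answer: 25/38 ≈ 0.65790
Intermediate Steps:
U = -5 (U = 3 + (2 - 1*18)/2 = 3 + (2 - 18)/2 = 3 + (½)*(-16) = 3 - 8 = -5)
((2 - 1*7)*(-5))/(U + 43) = ((2 - 1*7)*(-5))/(-5 + 43) = ((2 - 7)*(-5))/38 = -5*(-5)*(1/38) = 25*(1/38) = 25/38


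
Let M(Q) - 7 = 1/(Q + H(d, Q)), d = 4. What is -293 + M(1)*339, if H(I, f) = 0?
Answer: 2419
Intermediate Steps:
M(Q) = 7 + 1/Q (M(Q) = 7 + 1/(Q + 0) = 7 + 1/Q)
-293 + M(1)*339 = -293 + (7 + 1/1)*339 = -293 + (7 + 1)*339 = -293 + 8*339 = -293 + 2712 = 2419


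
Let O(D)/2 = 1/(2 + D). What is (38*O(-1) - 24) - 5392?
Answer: -5340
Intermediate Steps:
O(D) = 2/(2 + D)
(38*O(-1) - 24) - 5392 = (38*(2/(2 - 1)) - 24) - 5392 = (38*(2/1) - 24) - 5392 = (38*(2*1) - 24) - 5392 = (38*2 - 24) - 5392 = (76 - 24) - 5392 = 52 - 5392 = -5340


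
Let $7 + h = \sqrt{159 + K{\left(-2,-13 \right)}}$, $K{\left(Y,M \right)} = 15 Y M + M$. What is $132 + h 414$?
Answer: $-2766 + 828 \sqrt{134} \approx 6818.8$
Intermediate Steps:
$K{\left(Y,M \right)} = M + 15 M Y$ ($K{\left(Y,M \right)} = 15 M Y + M = M + 15 M Y$)
$h = -7 + 2 \sqrt{134}$ ($h = -7 + \sqrt{159 - 13 \left(1 + 15 \left(-2\right)\right)} = -7 + \sqrt{159 - 13 \left(1 - 30\right)} = -7 + \sqrt{159 - -377} = -7 + \sqrt{159 + 377} = -7 + \sqrt{536} = -7 + 2 \sqrt{134} \approx 16.152$)
$132 + h 414 = 132 + \left(-7 + 2 \sqrt{134}\right) 414 = 132 - \left(2898 - 828 \sqrt{134}\right) = -2766 + 828 \sqrt{134}$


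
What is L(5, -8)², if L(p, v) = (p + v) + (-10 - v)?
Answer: 25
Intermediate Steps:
L(p, v) = -10 + p
L(5, -8)² = (-10 + 5)² = (-5)² = 25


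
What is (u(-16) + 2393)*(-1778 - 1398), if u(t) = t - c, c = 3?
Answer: -7539824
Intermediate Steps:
u(t) = -3 + t (u(t) = t - 1*3 = t - 3 = -3 + t)
(u(-16) + 2393)*(-1778 - 1398) = ((-3 - 16) + 2393)*(-1778 - 1398) = (-19 + 2393)*(-3176) = 2374*(-3176) = -7539824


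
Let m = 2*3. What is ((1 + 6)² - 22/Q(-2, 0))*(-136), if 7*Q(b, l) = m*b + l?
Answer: -25228/3 ≈ -8409.3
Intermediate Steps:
m = 6
Q(b, l) = l/7 + 6*b/7 (Q(b, l) = (6*b + l)/7 = (l + 6*b)/7 = l/7 + 6*b/7)
((1 + 6)² - 22/Q(-2, 0))*(-136) = ((1 + 6)² - 22/((⅐)*0 + (6/7)*(-2)))*(-136) = (7² - 22/(0 - 12/7))*(-136) = (49 - 22/(-12/7))*(-136) = (49 - 22*(-7/12))*(-136) = (49 + 77/6)*(-136) = (371/6)*(-136) = -25228/3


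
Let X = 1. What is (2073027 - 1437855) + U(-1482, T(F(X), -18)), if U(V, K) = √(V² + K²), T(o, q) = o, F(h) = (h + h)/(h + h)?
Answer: 635172 + 5*√87853 ≈ 6.3665e+5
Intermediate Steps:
F(h) = 1 (F(h) = (2*h)/((2*h)) = (2*h)*(1/(2*h)) = 1)
U(V, K) = √(K² + V²)
(2073027 - 1437855) + U(-1482, T(F(X), -18)) = (2073027 - 1437855) + √(1² + (-1482)²) = 635172 + √(1 + 2196324) = 635172 + √2196325 = 635172 + 5*√87853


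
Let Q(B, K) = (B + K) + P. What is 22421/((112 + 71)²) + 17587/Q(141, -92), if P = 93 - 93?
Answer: 590069672/1640961 ≈ 359.59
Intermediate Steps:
P = 0
Q(B, K) = B + K (Q(B, K) = (B + K) + 0 = B + K)
22421/((112 + 71)²) + 17587/Q(141, -92) = 22421/((112 + 71)²) + 17587/(141 - 92) = 22421/(183²) + 17587/49 = 22421/33489 + 17587*(1/49) = 22421*(1/33489) + 17587/49 = 22421/33489 + 17587/49 = 590069672/1640961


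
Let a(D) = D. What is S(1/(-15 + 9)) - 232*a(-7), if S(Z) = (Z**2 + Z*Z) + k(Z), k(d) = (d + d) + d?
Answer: 14612/9 ≈ 1623.6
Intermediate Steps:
k(d) = 3*d (k(d) = 2*d + d = 3*d)
S(Z) = 2*Z**2 + 3*Z (S(Z) = (Z**2 + Z*Z) + 3*Z = (Z**2 + Z**2) + 3*Z = 2*Z**2 + 3*Z)
S(1/(-15 + 9)) - 232*a(-7) = (3 + 2/(-15 + 9))/(-15 + 9) - 232*(-7) = (3 + 2/(-6))/(-6) + 1624 = -(3 + 2*(-1/6))/6 + 1624 = -(3 - 1/3)/6 + 1624 = -1/6*8/3 + 1624 = -4/9 + 1624 = 14612/9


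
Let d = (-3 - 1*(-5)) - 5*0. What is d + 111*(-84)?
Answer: -9322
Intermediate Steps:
d = 2 (d = (-3 + 5) + 0 = 2 + 0 = 2)
d + 111*(-84) = 2 + 111*(-84) = 2 - 9324 = -9322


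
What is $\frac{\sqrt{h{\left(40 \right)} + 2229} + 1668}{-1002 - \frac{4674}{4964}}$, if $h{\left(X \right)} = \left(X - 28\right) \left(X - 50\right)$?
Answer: $- \frac{1379992}{829767} - \frac{2482 \sqrt{2109}}{2489301} \approx -1.7089$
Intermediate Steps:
$h{\left(X \right)} = \left(-50 + X\right) \left(-28 + X\right)$ ($h{\left(X \right)} = \left(-28 + X\right) \left(-50 + X\right) = \left(-50 + X\right) \left(-28 + X\right)$)
$\frac{\sqrt{h{\left(40 \right)} + 2229} + 1668}{-1002 - \frac{4674}{4964}} = \frac{\sqrt{\left(1400 + 40^{2} - 3120\right) + 2229} + 1668}{-1002 - \frac{4674}{4964}} = \frac{\sqrt{\left(1400 + 1600 - 3120\right) + 2229} + 1668}{-1002 - \frac{2337}{2482}} = \frac{\sqrt{-120 + 2229} + 1668}{-1002 - \frac{2337}{2482}} = \frac{\sqrt{2109} + 1668}{- \frac{2489301}{2482}} = \left(1668 + \sqrt{2109}\right) \left(- \frac{2482}{2489301}\right) = - \frac{1379992}{829767} - \frac{2482 \sqrt{2109}}{2489301}$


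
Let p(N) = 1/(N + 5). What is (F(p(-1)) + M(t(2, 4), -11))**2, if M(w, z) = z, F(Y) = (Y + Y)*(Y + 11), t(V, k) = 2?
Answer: 1849/64 ≈ 28.891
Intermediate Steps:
p(N) = 1/(5 + N)
F(Y) = 2*Y*(11 + Y) (F(Y) = (2*Y)*(11 + Y) = 2*Y*(11 + Y))
(F(p(-1)) + M(t(2, 4), -11))**2 = (2*(11 + 1/(5 - 1))/(5 - 1) - 11)**2 = (2*(11 + 1/4)/4 - 11)**2 = (2*(1/4)*(11 + 1/4) - 11)**2 = (2*(1/4)*(45/4) - 11)**2 = (45/8 - 11)**2 = (-43/8)**2 = 1849/64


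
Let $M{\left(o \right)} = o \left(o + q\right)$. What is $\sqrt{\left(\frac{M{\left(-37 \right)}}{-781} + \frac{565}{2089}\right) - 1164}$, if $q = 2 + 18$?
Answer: $\frac{2 i \sqrt{774946051572682}}{1631509} \approx 34.125 i$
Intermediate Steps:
$q = 20$
$M{\left(o \right)} = o \left(20 + o\right)$ ($M{\left(o \right)} = o \left(o + 20\right) = o \left(20 + o\right)$)
$\sqrt{\left(\frac{M{\left(-37 \right)}}{-781} + \frac{565}{2089}\right) - 1164} = \sqrt{\left(\frac{\left(-37\right) \left(20 - 37\right)}{-781} + \frac{565}{2089}\right) - 1164} = \sqrt{\left(\left(-37\right) \left(-17\right) \left(- \frac{1}{781}\right) + 565 \cdot \frac{1}{2089}\right) - 1164} = \sqrt{\left(629 \left(- \frac{1}{781}\right) + \frac{565}{2089}\right) - 1164} = \sqrt{\left(- \frac{629}{781} + \frac{565}{2089}\right) - 1164} = \sqrt{- \frac{872716}{1631509} - 1164} = \sqrt{- \frac{1899949192}{1631509}} = \frac{2 i \sqrt{774946051572682}}{1631509}$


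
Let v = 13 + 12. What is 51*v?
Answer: 1275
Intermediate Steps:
v = 25
51*v = 51*25 = 1275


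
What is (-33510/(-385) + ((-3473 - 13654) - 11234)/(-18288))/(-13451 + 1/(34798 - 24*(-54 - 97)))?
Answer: -2396571731303/363882761644248 ≈ -0.0065861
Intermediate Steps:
(-33510/(-385) + ((-3473 - 13654) - 11234)/(-18288))/(-13451 + 1/(34798 - 24*(-54 - 97))) = (-33510*(-1/385) + (-17127 - 11234)*(-1/18288))/(-13451 + 1/(34798 - 24*(-151))) = (6702/77 - 28361*(-1/18288))/(-13451 + 1/(34798 + 3624)) = (6702/77 + 28361/18288)/(-13451 + 1/38422) = 124749973/(1408176*(-13451 + 1/38422)) = 124749973/(1408176*(-516814321/38422)) = (124749973/1408176)*(-38422/516814321) = -2396571731303/363882761644248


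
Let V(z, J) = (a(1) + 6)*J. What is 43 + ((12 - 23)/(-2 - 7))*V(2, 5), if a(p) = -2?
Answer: 607/9 ≈ 67.444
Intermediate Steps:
V(z, J) = 4*J (V(z, J) = (-2 + 6)*J = 4*J)
43 + ((12 - 23)/(-2 - 7))*V(2, 5) = 43 + ((12 - 23)/(-2 - 7))*(4*5) = 43 - 11/(-9)*20 = 43 - 11*(-⅑)*20 = 43 + (11/9)*20 = 43 + 220/9 = 607/9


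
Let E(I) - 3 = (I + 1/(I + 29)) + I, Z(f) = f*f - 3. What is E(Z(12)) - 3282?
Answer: -509489/170 ≈ -2997.0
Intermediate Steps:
Z(f) = -3 + f² (Z(f) = f² - 3 = -3 + f²)
E(I) = 3 + 1/(29 + I) + 2*I (E(I) = 3 + ((I + 1/(I + 29)) + I) = 3 + ((I + 1/(29 + I)) + I) = 3 + (1/(29 + I) + 2*I) = 3 + 1/(29 + I) + 2*I)
E(Z(12)) - 3282 = (88 + 2*(-3 + 12²)² + 61*(-3 + 12²))/(29 + (-3 + 12²)) - 3282 = (88 + 2*(-3 + 144)² + 61*(-3 + 144))/(29 + (-3 + 144)) - 3282 = (88 + 2*141² + 61*141)/(29 + 141) - 3282 = (88 + 2*19881 + 8601)/170 - 3282 = (88 + 39762 + 8601)/170 - 3282 = (1/170)*48451 - 3282 = 48451/170 - 3282 = -509489/170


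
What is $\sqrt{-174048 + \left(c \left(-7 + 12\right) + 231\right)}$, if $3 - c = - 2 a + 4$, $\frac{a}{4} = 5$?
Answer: $i \sqrt{173622} \approx 416.68 i$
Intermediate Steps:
$a = 20$ ($a = 4 \cdot 5 = 20$)
$c = 39$ ($c = 3 - \left(\left(-2\right) 20 + 4\right) = 3 - \left(-40 + 4\right) = 3 - -36 = 3 + 36 = 39$)
$\sqrt{-174048 + \left(c \left(-7 + 12\right) + 231\right)} = \sqrt{-174048 + \left(39 \left(-7 + 12\right) + 231\right)} = \sqrt{-174048 + \left(39 \cdot 5 + 231\right)} = \sqrt{-174048 + \left(195 + 231\right)} = \sqrt{-174048 + 426} = \sqrt{-173622} = i \sqrt{173622}$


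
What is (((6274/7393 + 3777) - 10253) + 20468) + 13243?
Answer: 201354629/7393 ≈ 27236.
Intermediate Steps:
(((6274/7393 + 3777) - 10253) + 20468) + 13243 = ((27929635/7393 - 10253) + 20468) + 13243 = (-47870794/7393 + 20468) + 13243 = 103449130/7393 + 13243 = 201354629/7393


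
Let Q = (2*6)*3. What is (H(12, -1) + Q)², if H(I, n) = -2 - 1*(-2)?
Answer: 1296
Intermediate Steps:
H(I, n) = 0 (H(I, n) = -2 + 2 = 0)
Q = 36 (Q = 12*3 = 36)
(H(12, -1) + Q)² = (0 + 36)² = 36² = 1296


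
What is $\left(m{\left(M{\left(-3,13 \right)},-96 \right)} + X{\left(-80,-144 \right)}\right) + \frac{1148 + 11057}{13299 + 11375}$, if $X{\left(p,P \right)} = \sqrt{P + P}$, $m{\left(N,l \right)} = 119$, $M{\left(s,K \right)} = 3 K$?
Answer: $\frac{2948411}{24674} + 12 i \sqrt{2} \approx 119.49 + 16.971 i$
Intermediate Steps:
$X{\left(p,P \right)} = \sqrt{2} \sqrt{P}$ ($X{\left(p,P \right)} = \sqrt{2 P} = \sqrt{2} \sqrt{P}$)
$\left(m{\left(M{\left(-3,13 \right)},-96 \right)} + X{\left(-80,-144 \right)}\right) + \frac{1148 + 11057}{13299 + 11375} = \left(119 + \sqrt{2} \sqrt{-144}\right) + \frac{1148 + 11057}{13299 + 11375} = \left(119 + \sqrt{2} \cdot 12 i\right) + \frac{12205}{24674} = \left(119 + 12 i \sqrt{2}\right) + 12205 \cdot \frac{1}{24674} = \left(119 + 12 i \sqrt{2}\right) + \frac{12205}{24674} = \frac{2948411}{24674} + 12 i \sqrt{2}$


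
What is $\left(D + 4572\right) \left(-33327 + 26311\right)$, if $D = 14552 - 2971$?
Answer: $-113329448$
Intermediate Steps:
$D = 11581$
$\left(D + 4572\right) \left(-33327 + 26311\right) = \left(11581 + 4572\right) \left(-33327 + 26311\right) = 16153 \left(-7016\right) = -113329448$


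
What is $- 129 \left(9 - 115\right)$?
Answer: $13674$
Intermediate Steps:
$- 129 \left(9 - 115\right) = \left(-129\right) \left(-106\right) = 13674$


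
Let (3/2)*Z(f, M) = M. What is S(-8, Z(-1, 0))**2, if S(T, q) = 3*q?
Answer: 0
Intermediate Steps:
Z(f, M) = 2*M/3
S(-8, Z(-1, 0))**2 = (3*((2/3)*0))**2 = (3*0)**2 = 0**2 = 0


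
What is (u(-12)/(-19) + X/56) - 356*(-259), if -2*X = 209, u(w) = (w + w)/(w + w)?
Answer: 196206029/2128 ≈ 92202.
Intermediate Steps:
u(w) = 1 (u(w) = (2*w)/((2*w)) = (2*w)*(1/(2*w)) = 1)
X = -209/2 (X = -½*209 = -209/2 ≈ -104.50)
(u(-12)/(-19) + X/56) - 356*(-259) = (1/(-19) - 209/2/56) - 356*(-259) = (1*(-1/19) - 209/2*1/56) + 92204 = (-1/19 - 209/112) + 92204 = -4083/2128 + 92204 = 196206029/2128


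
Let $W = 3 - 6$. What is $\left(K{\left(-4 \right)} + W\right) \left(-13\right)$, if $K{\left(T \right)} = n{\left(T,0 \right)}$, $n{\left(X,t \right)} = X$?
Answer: $91$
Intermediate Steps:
$K{\left(T \right)} = T$
$W = -3$ ($W = 3 - 6 = -3$)
$\left(K{\left(-4 \right)} + W\right) \left(-13\right) = \left(-4 - 3\right) \left(-13\right) = \left(-7\right) \left(-13\right) = 91$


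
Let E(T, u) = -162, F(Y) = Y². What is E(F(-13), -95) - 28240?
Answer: -28402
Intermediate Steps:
E(F(-13), -95) - 28240 = -162 - 28240 = -28402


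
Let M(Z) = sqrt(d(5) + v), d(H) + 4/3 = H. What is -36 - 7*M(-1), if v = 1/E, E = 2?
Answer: -36 - 35*sqrt(6)/6 ≈ -50.289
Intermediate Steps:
d(H) = -4/3 + H
v = 1/2 ≈ 0.50000
M(Z) = 5*sqrt(6)/6 (M(Z) = sqrt((-4/3 + 5) + 1/2) = sqrt(11/3 + 1/2) = sqrt(25/6) = 5*sqrt(6)/6)
-36 - 7*M(-1) = -36 - 35*sqrt(6)/6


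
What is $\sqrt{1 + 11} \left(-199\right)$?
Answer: $- 398 \sqrt{3} \approx -689.36$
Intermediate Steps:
$\sqrt{1 + 11} \left(-199\right) = \sqrt{12} \left(-199\right) = 2 \sqrt{3} \left(-199\right) = - 398 \sqrt{3}$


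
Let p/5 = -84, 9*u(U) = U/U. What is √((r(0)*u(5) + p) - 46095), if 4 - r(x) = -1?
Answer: I*√418630/3 ≈ 215.67*I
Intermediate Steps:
u(U) = ⅑ (u(U) = (U/U)/9 = (⅑)*1 = ⅑)
r(x) = 5 (r(x) = 4 - 1*(-1) = 4 + 1 = 5)
p = -420 (p = 5*(-84) = -420)
√((r(0)*u(5) + p) - 46095) = √((5*(⅑) - 420) - 46095) = √((5/9 - 420) - 46095) = √(-3775/9 - 46095) = √(-418630/9) = I*√418630/3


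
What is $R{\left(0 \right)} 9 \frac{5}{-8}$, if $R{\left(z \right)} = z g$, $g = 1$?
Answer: $0$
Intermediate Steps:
$R{\left(z \right)} = z$ ($R{\left(z \right)} = z 1 = z$)
$R{\left(0 \right)} 9 \frac{5}{-8} = 0 \cdot 9 \frac{5}{-8} = 0 \cdot 5 \left(- \frac{1}{8}\right) = 0 \left(- \frac{5}{8}\right) = 0$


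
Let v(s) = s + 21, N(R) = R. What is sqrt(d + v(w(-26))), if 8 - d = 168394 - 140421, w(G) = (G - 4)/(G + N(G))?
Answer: I*sqrt(18889754)/26 ≈ 167.16*I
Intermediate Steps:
w(G) = (-4 + G)/(2*G) (w(G) = (G - 4)/(G + G) = (-4 + G)/((2*G)) = (-4 + G)*(1/(2*G)) = (-4 + G)/(2*G))
v(s) = 21 + s
d = -27965 (d = 8 - (168394 - 140421) = 8 - 1*27973 = 8 - 27973 = -27965)
sqrt(d + v(w(-26))) = sqrt(-27965 + (21 + (1/2)*(-4 - 26)/(-26))) = sqrt(-27965 + (21 + (1/2)*(-1/26)*(-30))) = sqrt(-27965 + (21 + 15/26)) = sqrt(-27965 + 561/26) = sqrt(-726529/26) = I*sqrt(18889754)/26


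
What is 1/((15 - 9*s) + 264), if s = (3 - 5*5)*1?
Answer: 1/477 ≈ 0.0020964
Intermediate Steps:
s = -22 (s = (3 - 25)*1 = -22*1 = -22)
1/((15 - 9*s) + 264) = 1/((15 - 9*(-22)) + 264) = 1/((15 + 198) + 264) = 1/(213 + 264) = 1/477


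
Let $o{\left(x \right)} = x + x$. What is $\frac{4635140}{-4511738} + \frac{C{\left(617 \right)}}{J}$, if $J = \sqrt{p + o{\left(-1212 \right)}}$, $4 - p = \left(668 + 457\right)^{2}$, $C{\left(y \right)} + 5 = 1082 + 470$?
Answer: $- \frac{2317570}{2255869} - \frac{1547 i \sqrt{1268045}}{1268045} \approx -1.0274 - 1.3738 i$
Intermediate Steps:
$C{\left(y \right)} = 1547$ ($C{\left(y \right)} = -5 + \left(1082 + 470\right) = -5 + 1552 = 1547$)
$o{\left(x \right)} = 2 x$
$p = -1265621$ ($p = 4 - \left(668 + 457\right)^{2} = 4 - 1125^{2} = 4 - 1265625 = -1265621$)
$J = i \sqrt{1268045}$ ($J = \sqrt{-1265621 + 2 \left(-1212\right)} = \sqrt{-1265621 - 2424} = \sqrt{-1268045} = i \sqrt{1268045} \approx 1126.1 i$)
$\frac{4635140}{-4511738} + \frac{C{\left(617 \right)}}{J} = \frac{4635140}{-4511738} + \frac{1547}{i \sqrt{1268045}} = 4635140 \left(- \frac{1}{4511738}\right) + 1547 \left(- \frac{i \sqrt{1268045}}{1268045}\right) = - \frac{2317570}{2255869} - \frac{1547 i \sqrt{1268045}}{1268045}$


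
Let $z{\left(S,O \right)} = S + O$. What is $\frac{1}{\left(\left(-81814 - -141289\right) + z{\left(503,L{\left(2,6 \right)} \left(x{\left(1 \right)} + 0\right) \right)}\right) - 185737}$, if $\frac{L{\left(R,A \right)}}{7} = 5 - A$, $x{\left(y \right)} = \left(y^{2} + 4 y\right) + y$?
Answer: $- \frac{1}{125801} \approx -7.9491 \cdot 10^{-6}$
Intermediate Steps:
$x{\left(y \right)} = y^{2} + 5 y$
$L{\left(R,A \right)} = 35 - 7 A$ ($L{\left(R,A \right)} = 7 \left(5 - A\right) = 35 - 7 A$)
$z{\left(S,O \right)} = O + S$
$\frac{1}{\left(\left(-81814 - -141289\right) + z{\left(503,L{\left(2,6 \right)} \left(x{\left(1 \right)} + 0\right) \right)}\right) - 185737} = \frac{1}{\left(\left(-81814 - -141289\right) + \left(\left(35 - 42\right) \left(1 \left(5 + 1\right) + 0\right) + 503\right)\right) - 185737} = \frac{1}{\left(\left(-81814 + 141289\right) + \left(\left(35 - 42\right) \left(1 \cdot 6 + 0\right) + 503\right)\right) - 185737} = \frac{1}{\left(59475 + \left(- 7 \left(6 + 0\right) + 503\right)\right) - 185737} = \frac{1}{\left(59475 + \left(\left(-7\right) 6 + 503\right)\right) - 185737} = \frac{1}{\left(59475 + \left(-42 + 503\right)\right) - 185737} = \frac{1}{\left(59475 + 461\right) - 185737} = \frac{1}{59936 - 185737} = \frac{1}{-125801} = - \frac{1}{125801}$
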